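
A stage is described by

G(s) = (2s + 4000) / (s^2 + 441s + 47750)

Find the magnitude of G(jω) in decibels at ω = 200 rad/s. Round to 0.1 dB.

Substitute s = j200:
Numerator: 2(j200) + 4000 = 4000 + j400
Denominator: (j200)^2 + 441(j200) + 47750 = 7750 + j88200
|N| = √(4000² + 400²) ≈ 4020, ∠N ≈ 5.71°
|D| = √(7750² + 88200²) ≈ 88540, ∠D ≈ 84.98°
|G| = 4020 / 88540 ≈ 0.045403
Gain = 20 log₁₀(0.045403) ≈ -26.86 dB

-26.9 dB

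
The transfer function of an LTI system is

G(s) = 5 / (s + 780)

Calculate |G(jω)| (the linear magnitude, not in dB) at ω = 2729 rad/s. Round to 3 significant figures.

Substitute s = j2729:
Numerator: 5 = 5 + j0
Denominator: (j2729) + 780 = 780 + j2729
|N| = √(5² + 0²) ≈ 5, ∠N ≈ 0.00°
|D| = √(780² + 2729²) ≈ 2838.3, ∠D ≈ 74.05°
|G| = 5 / 2838.3 ≈ 0.0017616

0.00176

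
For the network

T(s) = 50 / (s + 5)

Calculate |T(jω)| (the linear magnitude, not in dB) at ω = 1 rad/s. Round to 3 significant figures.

At s = jω = j1:
pole (s+5): 5 + j1 → |·| = √(5²+1²) = √26 ≈ 5.099, ∠ = arctan(1/5) ≈ 11.31°
|T| = 50 / 5.099 ≈ 9.8058

9.81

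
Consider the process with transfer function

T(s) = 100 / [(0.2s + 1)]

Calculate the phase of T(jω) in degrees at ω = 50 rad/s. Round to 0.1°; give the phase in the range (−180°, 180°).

-84.3°

At ω = 50 rad/s:
pole (1 + j50·0.2) = 1 + j10 → |·| ≈ 10.05, ∠ ≈ 84.29°
∠T = (0°) − (84.29°) = -84.29°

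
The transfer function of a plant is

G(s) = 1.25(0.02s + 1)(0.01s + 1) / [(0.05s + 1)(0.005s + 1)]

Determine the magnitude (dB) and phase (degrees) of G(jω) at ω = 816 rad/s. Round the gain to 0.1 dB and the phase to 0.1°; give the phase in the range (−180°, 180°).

At ω = 816 rad/s:
zero (1 + j816·0.02) = 1 + j16.32 → |·| ≈ 16.351, ∠ ≈ 86.49°
zero (1 + j816·0.01) = 1 + j8.16 → |·| ≈ 8.221, ∠ ≈ 83.01°
pole (1 + j816·0.05) = 1 + j40.8 → |·| ≈ 40.812, ∠ ≈ 88.60°
pole (1 + j816·0.005) = 1 + j4.08 → |·| ≈ 4.2008, ∠ ≈ 76.23°
|G| = 1.25 · 16.351 · 8.221 / (40.812 · 4.2008) ≈ 0.98007
Gain = 20 log₁₀(0.98007) ≈ -0.17 dB
∠G = (86.49° + 83.01°) − (88.60° + 76.23°) = 4.67°

-0.2 dB, 4.7°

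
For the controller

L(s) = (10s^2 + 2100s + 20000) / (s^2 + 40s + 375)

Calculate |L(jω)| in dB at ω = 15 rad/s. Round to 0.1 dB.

Substitute s = j15:
Numerator: 10(j15)^2 + 2100(j15) + 20000 = 17750 + j31500
Denominator: (j15)^2 + 40(j15) + 375 = 150 + j600
|N| = √(17750² + 31500²) ≈ 36157, ∠N ≈ 60.60°
|D| = √(150² + 600²) ≈ 618.47, ∠D ≈ 75.96°
|L| = 36157 / 618.47 ≈ 58.462
Gain = 20 log₁₀(58.462) ≈ 35.34 dB

35.3 dB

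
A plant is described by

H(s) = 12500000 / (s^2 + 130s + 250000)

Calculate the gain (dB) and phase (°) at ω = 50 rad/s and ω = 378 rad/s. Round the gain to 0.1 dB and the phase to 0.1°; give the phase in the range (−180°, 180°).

At s = jω = j50:
quadratic: (j50)² + 130·j50 + 250000 = 247500 + j6500 → |·| ≈ 2.4759e+05, ∠ ≈ 1.50°
|H| = 12500000 / 2.4759e+05 ≈ 50.487
Gain = 20 log₁₀(50.487) ≈ 34.06 dB
∠H = 0.00° − 1.50° = -1.50°

At s = jω = j378:
quadratic: (j378)² + 130·j378 + 250000 = 107116 + j49140 → |·| ≈ 1.1785e+05, ∠ ≈ 24.64°
|H| = 12500000 / 1.1785e+05 ≈ 106.07
Gain = 20 log₁₀(106.07) ≈ 40.51 dB
∠H = 0.00° − 24.64° = -24.64°

ω = 50: 34.1 dB, -1.5°; ω = 378: 40.5 dB, -24.6°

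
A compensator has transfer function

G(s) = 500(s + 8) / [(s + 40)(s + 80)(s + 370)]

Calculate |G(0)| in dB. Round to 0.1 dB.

G(0) = 500·8 / (40·80·370) ≈ 0.0033784
20 log₁₀(0.0033784) ≈ -49.43 dB

-49.4 dB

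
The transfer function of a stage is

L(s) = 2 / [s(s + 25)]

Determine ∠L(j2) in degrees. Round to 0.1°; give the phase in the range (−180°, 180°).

-94.6°

At s = jω = j2:
pole (s+25): 25 + j2 → |·| = √(25²+2²) = √629 ≈ 25.08, ∠ = arctan(2/25) ≈ 4.57°
pole at origin: |s| = 2, ∠ = 90.00° (in denominator)
∠L = 0.00° − 94.57° = -94.57°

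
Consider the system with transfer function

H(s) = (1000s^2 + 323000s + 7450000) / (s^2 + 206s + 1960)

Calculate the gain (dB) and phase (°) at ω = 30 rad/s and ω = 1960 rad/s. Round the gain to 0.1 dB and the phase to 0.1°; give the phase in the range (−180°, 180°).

ω = 30: 65.4 dB, -24.3°; ω = 1960: 60.1 dB, -3.4°

Substitute s = j30:
Numerator: 1000(j30)^2 + 323000(j30) + 7450000 = 6550000 + j9690000
Denominator: (j30)^2 + 206(j30) + 1960 = 1060 + j6180
|N| = √(6550000² + 9690000²) ≈ 1.1696e+07, ∠N ≈ 55.94°
|D| = √(1060² + 6180²) ≈ 6270.2, ∠D ≈ 80.27°
|H| = 1.1696e+07 / 6270.2 ≈ 1865.3
Gain = 20 log₁₀(1865.3) ≈ 65.41 dB
∠H = 55.94° − 80.27° = -24.33°

Substitute s = j1960:
Numerator: 1000(j1960)^2 + 323000(j1960) + 7450000 = -3834150000 + j633080000
Denominator: (j1960)^2 + 206(j1960) + 1960 = -3839640 + j403760
|N| = √(3834150000² + 633080000²) ≈ 3.8861e+09, ∠N ≈ 170.62°
|D| = √(3839640² + 403760²) ≈ 3.8608e+06, ∠D ≈ 174.00°
|H| = 3.8861e+09 / 3.8608e+06 ≈ 1006.6
Gain = 20 log₁₀(1006.6) ≈ 60.06 dB
∠H = 170.62° − 174.00° = -3.38°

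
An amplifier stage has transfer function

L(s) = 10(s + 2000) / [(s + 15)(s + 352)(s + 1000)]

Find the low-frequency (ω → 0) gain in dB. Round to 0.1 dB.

-48.4 dB

L(0) = 10·2000 / (15·352·1000) ≈ 0.0037879
20 log₁₀(0.0037879) ≈ -48.43 dB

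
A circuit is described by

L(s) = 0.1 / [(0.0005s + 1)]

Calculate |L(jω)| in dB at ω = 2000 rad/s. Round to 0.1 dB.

At ω = 2000 rad/s:
pole (1 + j2000·0.0005) = 1 + j1 → |·| ≈ 1.4142, ∠ ≈ 45.00°
|L| = 0.1 · 1 / (1.4142) ≈ 0.070711
Gain = 20 log₁₀(0.070711) ≈ -23.01 dB

-23.0 dB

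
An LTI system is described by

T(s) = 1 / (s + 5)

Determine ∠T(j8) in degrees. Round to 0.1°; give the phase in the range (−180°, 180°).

Substitute s = j8:
Numerator: 1 = 1 + j0
Denominator: (j8) + 5 = 5 + j8
|N| = √(1² + 0²) ≈ 1, ∠N ≈ 0.00°
|D| = √(5² + 8²) ≈ 9.434, ∠D ≈ 57.99°
∠T = 0.00° − 57.99° = -57.99°

-58.0°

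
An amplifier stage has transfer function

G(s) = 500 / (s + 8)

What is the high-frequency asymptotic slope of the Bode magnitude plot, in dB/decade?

-20 dB/decade

Each pole contributes −20 dB/decade at high frequency; each zero contributes +20 dB/decade.
Net: 0 zero(s) − 1 pole(s) → -20 dB/decade.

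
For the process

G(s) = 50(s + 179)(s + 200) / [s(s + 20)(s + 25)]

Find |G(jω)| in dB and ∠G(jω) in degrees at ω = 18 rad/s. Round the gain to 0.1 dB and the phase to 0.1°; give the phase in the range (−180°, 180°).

At s = jω = j18:
zero (s+179): 179 + j18 → |·| = √(179²+18²) = √32365 ≈ 179.9, ∠ = arctan(18/179) ≈ 5.74°
zero (s+200): 200 + j18 → |·| = √(200²+18²) = √40324 ≈ 200.81, ∠ = arctan(18/200) ≈ 5.14°
pole (s+20): 20 + j18 → |·| = √(20²+18²) = √724 ≈ 26.907, ∠ = arctan(18/20) ≈ 41.99°
pole (s+25): 25 + j18 → |·| = √(25²+18²) = √949 ≈ 30.806, ∠ = arctan(18/25) ≈ 35.75°
pole at origin: |s| = 18, ∠ = 90.00° (in denominator)
|G| = 50 · 36126 / 14920 ≈ 121.07
Gain = 20 log₁₀(121.07) ≈ 41.66 dB
∠G = 10.88° − 167.74° = -156.86°

41.7 dB, -156.9°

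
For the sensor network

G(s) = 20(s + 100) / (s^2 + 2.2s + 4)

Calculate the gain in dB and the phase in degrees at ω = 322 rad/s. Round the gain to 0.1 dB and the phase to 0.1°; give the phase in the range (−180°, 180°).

-23.7 dB, -106.9°

At s = jω = j322:
zero (s+100): 100 + j322 → |·| = √(100²+322²) = √113684 ≈ 337.17, ∠ = arctan(322/100) ≈ 72.75°
quadratic: (j322)² + 2.2·j322 + 4 = -103680 + j708.4 → |·| ≈ 1.0368e+05, ∠ ≈ 179.61°
|G| = 20 · 337.17 / 1.0368e+05 ≈ 0.065041
Gain = 20 log₁₀(0.065041) ≈ -23.74 dB
∠G = 72.75° − 179.61° = -106.86°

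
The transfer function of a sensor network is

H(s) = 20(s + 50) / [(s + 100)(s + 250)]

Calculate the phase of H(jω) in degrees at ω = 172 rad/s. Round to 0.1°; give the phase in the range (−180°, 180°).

-20.6°

At s = jω = j172:
zero (s+50): 50 + j172 → |·| = √(50²+172²) = √32084 ≈ 179.12, ∠ = arctan(172/50) ≈ 73.79°
pole (s+100): 100 + j172 → |·| = √(100²+172²) = √39584 ≈ 198.96, ∠ = arctan(172/100) ≈ 59.83°
pole (s+250): 250 + j172 → |·| = √(250²+172²) = √92084 ≈ 303.45, ∠ = arctan(172/250) ≈ 34.53°
∠H = 73.79° − 94.36° = -20.57°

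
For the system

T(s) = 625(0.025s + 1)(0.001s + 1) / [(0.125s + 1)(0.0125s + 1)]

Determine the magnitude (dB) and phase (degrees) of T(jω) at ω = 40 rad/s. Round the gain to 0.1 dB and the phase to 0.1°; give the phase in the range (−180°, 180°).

At ω = 40 rad/s:
zero (1 + j40·0.025) = 1 + j1 → |·| ≈ 1.4142, ∠ ≈ 45.00°
zero (1 + j40·0.001) = 1 + j0.04 → |·| ≈ 1.0008, ∠ ≈ 2.29°
pole (1 + j40·0.125) = 1 + j5 → |·| ≈ 5.099, ∠ ≈ 78.69°
pole (1 + j40·0.0125) = 1 + j0.5 → |·| ≈ 1.118, ∠ ≈ 26.57°
|T| = 625 · 1.4142 · 1.0008 / (5.099 · 1.118) ≈ 155.17
Gain = 20 log₁₀(155.17) ≈ 43.82 dB
∠T = (45.00° + 2.29°) − (78.69° + 26.57°) = -57.97°

43.8 dB, -58.0°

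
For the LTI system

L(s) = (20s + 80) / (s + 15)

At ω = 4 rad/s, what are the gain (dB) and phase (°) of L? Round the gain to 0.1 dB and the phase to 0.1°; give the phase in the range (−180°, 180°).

17.3 dB, 30.1°

Substitute s = j4:
Numerator: 20(j4) + 80 = 80 + j80
Denominator: (j4) + 15 = 15 + j4
|N| = √(80² + 80²) ≈ 113.14, ∠N ≈ 45.00°
|D| = √(15² + 4²) ≈ 15.524, ∠D ≈ 14.93°
|L| = 113.14 / 15.524 ≈ 7.2881
Gain = 20 log₁₀(7.2881) ≈ 17.25 dB
∠L = 45.00° − 14.93° = 30.07°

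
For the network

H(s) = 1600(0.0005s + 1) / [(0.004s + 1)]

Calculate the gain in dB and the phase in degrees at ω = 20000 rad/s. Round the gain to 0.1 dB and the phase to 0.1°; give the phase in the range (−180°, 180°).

At ω = 20000 rad/s:
zero (1 + j20000·0.0005) = 1 + j10 → |·| ≈ 10.05, ∠ ≈ 84.29°
pole (1 + j20000·0.004) = 1 + j80 → |·| ≈ 80.006, ∠ ≈ 89.28°
|H| = 1600 · 10.05 / (80.006) ≈ 200.98
Gain = 20 log₁₀(200.98) ≈ 46.06 dB
∠H = (84.29°) − (89.28°) = -4.99°

46.1 dB, -5.0°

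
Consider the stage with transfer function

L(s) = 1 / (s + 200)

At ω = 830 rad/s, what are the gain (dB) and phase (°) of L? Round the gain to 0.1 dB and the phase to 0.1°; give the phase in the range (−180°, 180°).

-58.6 dB, -76.5°

At s = jω = j830:
pole (s+200): 200 + j830 → |·| = √(200²+830²) = √728900 ≈ 853.76, ∠ = arctan(830/200) ≈ 76.45°
|L| = 1 / 853.76 ≈ 0.0011713
Gain = 20 log₁₀(0.0011713) ≈ -58.63 dB
∠L = 0.00° − 76.45° = -76.45°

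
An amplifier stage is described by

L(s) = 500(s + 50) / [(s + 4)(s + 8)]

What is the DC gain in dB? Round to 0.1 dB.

L(0) = 500·50 / (4·8) = 781.25
20 log₁₀(781.25) ≈ 57.86 dB

57.9 dB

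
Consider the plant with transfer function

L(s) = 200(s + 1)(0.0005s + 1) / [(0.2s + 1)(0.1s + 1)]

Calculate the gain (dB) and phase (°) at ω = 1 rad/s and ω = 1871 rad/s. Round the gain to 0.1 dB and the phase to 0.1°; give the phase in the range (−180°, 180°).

ω = 1: 48.8 dB, 28.0°; ω = 1871: 17.3 dB, -46.5°

At ω = 1 rad/s:
zero (1 + j1·1) = 1 + j1 → |·| ≈ 1.4142, ∠ ≈ 45.00°
zero (1 + j1·0.0005) = 1 + j0.0005 → |·| ≈ 1, ∠ ≈ 0.03°
pole (1 + j1·0.2) = 1 + j0.2 → |·| ≈ 1.0198, ∠ ≈ 11.31°
pole (1 + j1·0.1) = 1 + j0.1 → |·| ≈ 1.005, ∠ ≈ 5.71°
|L| = 200 · 1.4142 · 1 / (1.0198 · 1.005) ≈ 275.97
Gain = 20 log₁₀(275.97) ≈ 48.82 dB
∠L = (45.00° + 0.03°) − (11.31° + 5.71°) = 28.01°

At ω = 1871 rad/s:
zero (1 + j1871·1) = 1 + j1871 → |·| ≈ 1871, ∠ ≈ 89.97°
zero (1 + j1871·0.0005) = 1 + j0.9355 → |·| ≈ 1.3694, ∠ ≈ 43.09°
pole (1 + j1871·0.2) = 1 + j374.2 → |·| ≈ 374.2, ∠ ≈ 89.85°
pole (1 + j1871·0.1) = 1 + j187.1 → |·| ≈ 187.1, ∠ ≈ 89.69°
|L| = 200 · 1871 · 1.3694 / (374.2 · 187.1) ≈ 7.3191
Gain = 20 log₁₀(7.3191) ≈ 17.29 dB
∠L = (89.97° + 43.09°) − (89.85° + 89.69°) = -46.48°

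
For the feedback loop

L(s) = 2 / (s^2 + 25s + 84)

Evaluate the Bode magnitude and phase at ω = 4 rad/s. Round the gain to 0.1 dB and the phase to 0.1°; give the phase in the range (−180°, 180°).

-35.6 dB, -55.8°

Substitute s = j4:
Numerator: 2 = 2 + j0
Denominator: (j4)^2 + 25(j4) + 84 = 68 + j100
|N| = √(2² + 0²) ≈ 2, ∠N ≈ 0.00°
|D| = √(68² + 100²) ≈ 120.93, ∠D ≈ 55.78°
|L| = 2 / 120.93 ≈ 0.016538
Gain = 20 log₁₀(0.016538) ≈ -35.63 dB
∠L = 0.00° − 55.78° = -55.78°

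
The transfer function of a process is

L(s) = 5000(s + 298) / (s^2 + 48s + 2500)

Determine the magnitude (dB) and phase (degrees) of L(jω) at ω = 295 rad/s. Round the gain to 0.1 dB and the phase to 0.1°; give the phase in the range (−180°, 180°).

27.8 dB, -125.8°

At s = jω = j295:
zero (s+298): 298 + j295 → |·| = √(298²+295²) = √175829 ≈ 419.32, ∠ = arctan(295/298) ≈ 44.71°
quadratic: (j295)² + 48·j295 + 2500 = -84525 + j14160 → |·| ≈ 85703, ∠ ≈ 170.49°
|L| = 5000 · 419.32 / 85703 ≈ 24.464
Gain = 20 log₁₀(24.464) ≈ 27.77 dB
∠L = 44.71° − 170.49° = -125.78°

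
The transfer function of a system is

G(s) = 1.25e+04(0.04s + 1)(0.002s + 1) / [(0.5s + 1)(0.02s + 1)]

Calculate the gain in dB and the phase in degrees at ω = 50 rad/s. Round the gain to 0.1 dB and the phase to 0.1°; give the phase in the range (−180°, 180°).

58.0 dB, -63.6°

At ω = 50 rad/s:
zero (1 + j50·0.04) = 1 + j2 → |·| ≈ 2.2361, ∠ ≈ 63.43°
zero (1 + j50·0.002) = 1 + j0.1 → |·| ≈ 1.005, ∠ ≈ 5.71°
pole (1 + j50·0.5) = 1 + j25 → |·| ≈ 25.02, ∠ ≈ 87.71°
pole (1 + j50·0.02) = 1 + j1 → |·| ≈ 1.4142, ∠ ≈ 45.00°
|G| = 1.25e+04 · 2.2361 · 1.005 / (25.02 · 1.4142) ≈ 793.91
Gain = 20 log₁₀(793.91) ≈ 58.00 dB
∠G = (63.43° + 5.71°) − (87.71° + 45.00°) = -63.57°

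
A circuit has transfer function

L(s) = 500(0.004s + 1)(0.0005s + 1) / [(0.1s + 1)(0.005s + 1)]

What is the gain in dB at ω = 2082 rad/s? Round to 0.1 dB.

8.9 dB

At ω = 2082 rad/s:
zero (1 + j2082·0.004) = 1 + j8.328 → |·| ≈ 8.3878, ∠ ≈ 83.15°
zero (1 + j2082·0.0005) = 1 + j1.041 → |·| ≈ 1.4435, ∠ ≈ 46.15°
pole (1 + j2082·0.1) = 1 + j208.2 → |·| ≈ 208.2, ∠ ≈ 89.72°
pole (1 + j2082·0.005) = 1 + j10.41 → |·| ≈ 10.458, ∠ ≈ 84.51°
|L| = 500 · 8.3878 · 1.4435 / (208.2 · 10.458) ≈ 2.7804
Gain = 20 log₁₀(2.7804) ≈ 8.88 dB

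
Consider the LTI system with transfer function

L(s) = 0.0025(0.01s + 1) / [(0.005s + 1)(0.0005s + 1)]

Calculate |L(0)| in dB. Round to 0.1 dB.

L(0) = 0.0025 · 1 / 1 = 0.0025
20 log₁₀(0.0025) ≈ -52.04 dB

-52.0 dB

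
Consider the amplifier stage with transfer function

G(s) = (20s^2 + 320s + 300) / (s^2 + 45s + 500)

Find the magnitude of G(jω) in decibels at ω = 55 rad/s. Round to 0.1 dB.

25.0 dB

Substitute s = j55:
Numerator: 20(j55)^2 + 320(j55) + 300 = -60200 + j17600
Denominator: (j55)^2 + 45(j55) + 500 = -2525 + j2475
|N| = √(60200² + 17600²) ≈ 62720, ∠N ≈ 163.70°
|D| = √(2525² + 2475²) ≈ 3535.7, ∠D ≈ 135.57°
|G| = 62720 / 3535.7 ≈ 17.739
Gain = 20 log₁₀(17.739) ≈ 24.98 dB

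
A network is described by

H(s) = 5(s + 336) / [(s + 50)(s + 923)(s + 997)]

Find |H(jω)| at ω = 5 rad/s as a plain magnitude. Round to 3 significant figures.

3.63e-05

At s = jω = j5:
zero (s+336): 336 + j5 → |·| = √(336²+5²) = √112921 ≈ 336.04, ∠ = arctan(5/336) ≈ 0.85°
pole (s+50): 50 + j5 → |·| = √(50²+5²) = √2525 ≈ 50.249, ∠ = arctan(5/50) ≈ 5.71°
pole (s+923): 923 + j5 → |·| = √(923²+5²) = √851954 ≈ 923.01, ∠ = arctan(5/923) ≈ 0.31°
pole (s+997): 997 + j5 → |·| = √(997²+5²) = √994034 ≈ 997.01, ∠ = arctan(5/997) ≈ 0.29°
|H| = 5 · 336.04 / 4.6242e+07 ≈ 3.6335e-05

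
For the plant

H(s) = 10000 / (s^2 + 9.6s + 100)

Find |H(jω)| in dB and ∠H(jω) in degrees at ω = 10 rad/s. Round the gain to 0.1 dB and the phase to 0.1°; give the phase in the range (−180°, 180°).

At s = jω = j10:
quadratic: (j10)² + 9.6·j10 + 100 = 0 + j96 → |·| ≈ 96, ∠ ≈ 90.00°
|H| = 10000 / 96 ≈ 104.17
Gain = 20 log₁₀(104.17) ≈ 40.35 dB
∠H = 0.00° − 90.00° = -90.00°

40.4 dB, -90.0°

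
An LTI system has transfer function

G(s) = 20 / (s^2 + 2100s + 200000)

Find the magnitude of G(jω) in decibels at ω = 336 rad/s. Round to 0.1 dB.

-91.0 dB

Substitute s = j336:
Numerator: 20 = 20 + j0
Denominator: (j336)^2 + 2100(j336) + 200000 = 87104 + j705600
|N| = √(20² + 0²) ≈ 20, ∠N ≈ 0.00°
|D| = √(87104² + 705600²) ≈ 7.1096e+05, ∠D ≈ 82.96°
|G| = 20 / 7.1096e+05 ≈ 2.8131e-05
Gain = 20 log₁₀(2.8131e-05) ≈ -91.02 dB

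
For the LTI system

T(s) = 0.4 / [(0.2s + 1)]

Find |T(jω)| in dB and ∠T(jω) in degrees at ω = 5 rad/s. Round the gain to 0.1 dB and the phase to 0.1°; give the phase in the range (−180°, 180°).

At ω = 5 rad/s:
pole (1 + j5·0.2) = 1 + j1 → |·| ≈ 1.4142, ∠ ≈ 45.00°
|T| = 0.4 · 1 / (1.4142) ≈ 0.28285
Gain = 20 log₁₀(0.28285) ≈ -10.97 dB
∠T = (0°) − (45.00°) = -45.00°

-11.0 dB, -45.0°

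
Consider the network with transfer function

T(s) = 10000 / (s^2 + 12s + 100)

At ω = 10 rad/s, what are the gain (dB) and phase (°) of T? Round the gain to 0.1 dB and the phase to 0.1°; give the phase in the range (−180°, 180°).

38.4 dB, -90.0°

At s = jω = j10:
quadratic: (j10)² + 12·j10 + 100 = 0 + j120 → |·| ≈ 120, ∠ ≈ 90.00°
|T| = 10000 / 120 ≈ 83.333
Gain = 20 log₁₀(83.333) ≈ 38.42 dB
∠T = 0.00° − 90.00° = -90.00°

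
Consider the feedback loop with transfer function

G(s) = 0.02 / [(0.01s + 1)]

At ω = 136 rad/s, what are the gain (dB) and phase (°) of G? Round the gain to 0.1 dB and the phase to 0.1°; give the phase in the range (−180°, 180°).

-38.5 dB, -53.7°

At ω = 136 rad/s:
pole (1 + j136·0.01) = 1 + j1.36 → |·| ≈ 1.6881, ∠ ≈ 53.67°
|G| = 0.02 · 1 / (1.6881) ≈ 0.011848
Gain = 20 log₁₀(0.011848) ≈ -38.53 dB
∠G = (0°) − (53.67°) = -53.67°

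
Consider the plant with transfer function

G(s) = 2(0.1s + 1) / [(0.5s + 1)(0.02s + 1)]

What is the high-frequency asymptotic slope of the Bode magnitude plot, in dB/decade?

Each pole contributes −20 dB/decade at high frequency; each zero contributes +20 dB/decade.
Net: 1 zero(s) − 2 pole(s) → -20 dB/decade.

-20 dB/decade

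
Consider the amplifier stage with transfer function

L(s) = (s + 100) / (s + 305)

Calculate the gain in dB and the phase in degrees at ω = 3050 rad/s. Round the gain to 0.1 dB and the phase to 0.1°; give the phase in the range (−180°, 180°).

-0.0 dB, 3.8°

Substitute s = j3050:
Numerator: (j3050) + 100 = 100 + j3050
Denominator: (j3050) + 305 = 305 + j3050
|N| = √(100² + 3050²) ≈ 3051.6, ∠N ≈ 88.12°
|D| = √(305² + 3050²) ≈ 3065.2, ∠D ≈ 84.29°
|L| = 3051.6 / 3065.2 ≈ 0.99556
Gain = 20 log₁₀(0.99556) ≈ -0.04 dB
∠L = 88.12° − 84.29° = 3.83°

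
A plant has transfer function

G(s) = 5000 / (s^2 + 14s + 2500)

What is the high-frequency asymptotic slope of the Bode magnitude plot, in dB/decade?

Each pole contributes −20 dB/decade at high frequency; each zero contributes +20 dB/decade.
Net: 0 zero(s) − 2 pole(s) → -40 dB/decade.

-40 dB/decade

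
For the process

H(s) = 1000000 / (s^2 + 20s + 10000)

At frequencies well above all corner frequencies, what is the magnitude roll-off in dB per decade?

-40 dB/decade

Each pole contributes −20 dB/decade at high frequency; each zero contributes +20 dB/decade.
Net: 0 zero(s) − 2 pole(s) → -40 dB/decade.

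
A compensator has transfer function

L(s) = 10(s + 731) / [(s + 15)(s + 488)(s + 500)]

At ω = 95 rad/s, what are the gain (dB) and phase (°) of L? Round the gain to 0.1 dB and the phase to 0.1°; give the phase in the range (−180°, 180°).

-70.4 dB, -95.4°

At s = jω = j95:
zero (s+731): 731 + j95 → |·| = √(731²+95²) = √543386 ≈ 737.15, ∠ = arctan(95/731) ≈ 7.40°
pole (s+15): 15 + j95 → |·| = √(15²+95²) = √9250 ≈ 96.177, ∠ = arctan(95/15) ≈ 81.03°
pole (s+488): 488 + j95 → |·| = √(488²+95²) = √247169 ≈ 497.16, ∠ = arctan(95/488) ≈ 11.02°
pole (s+500): 500 + j95 → |·| = √(500²+95²) = √259025 ≈ 508.94, ∠ = arctan(95/500) ≈ 10.76°
|L| = 10 · 737.15 / 2.4335e+07 ≈ 0.00030292
Gain = 20 log₁₀(0.00030292) ≈ -70.37 dB
∠L = 7.40° − 102.81° = -95.41°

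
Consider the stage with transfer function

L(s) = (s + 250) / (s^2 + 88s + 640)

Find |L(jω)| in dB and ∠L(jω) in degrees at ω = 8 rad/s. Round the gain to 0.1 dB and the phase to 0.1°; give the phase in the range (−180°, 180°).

-11.2 dB, -48.9°

Substitute s = j8:
Numerator: (j8) + 250 = 250 + j8
Denominator: (j8)^2 + 88(j8) + 640 = 576 + j704
|N| = √(250² + 8²) ≈ 250.13, ∠N ≈ 1.83°
|D| = √(576² + 704²) ≈ 909.61, ∠D ≈ 50.71°
|L| = 250.13 / 909.61 ≈ 0.27499
Gain = 20 log₁₀(0.27499) ≈ -11.21 dB
∠L = 1.83° − 50.71° = -48.88°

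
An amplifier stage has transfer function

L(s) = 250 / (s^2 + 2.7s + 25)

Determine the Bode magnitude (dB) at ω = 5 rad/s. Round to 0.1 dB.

25.4 dB

At s = jω = j5:
quadratic: (j5)² + 2.7·j5 + 25 = 0 + j13.5 → |·| ≈ 13.5, ∠ ≈ 90.00°
|L| = 250 / 13.5 ≈ 18.519
Gain = 20 log₁₀(18.519) ≈ 25.35 dB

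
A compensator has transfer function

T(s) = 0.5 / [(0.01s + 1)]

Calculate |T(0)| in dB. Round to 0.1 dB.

-6.0 dB

T(0) = 0.5 · 1 / 1 = 0.5
20 log₁₀(0.5) ≈ -6.02 dB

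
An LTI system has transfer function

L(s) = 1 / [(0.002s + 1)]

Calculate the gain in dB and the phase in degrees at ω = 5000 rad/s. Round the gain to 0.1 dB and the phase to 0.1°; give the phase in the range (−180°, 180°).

-20.0 dB, -84.3°

At ω = 5000 rad/s:
pole (1 + j5000·0.002) = 1 + j10 → |·| ≈ 10.05, ∠ ≈ 84.29°
|L| = 1 · 1 / (10.05) ≈ 0.099502
Gain = 20 log₁₀(0.099502) ≈ -20.04 dB
∠L = (0°) − (84.29°) = -84.29°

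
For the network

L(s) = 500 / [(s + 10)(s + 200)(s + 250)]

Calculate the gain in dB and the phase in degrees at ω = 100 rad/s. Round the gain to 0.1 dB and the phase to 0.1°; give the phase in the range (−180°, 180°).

-81.7 dB, -132.7°

At s = jω = j100:
pole (s+10): 10 + j100 → |·| = √(10²+100²) = √10100 ≈ 100.5, ∠ = arctan(100/10) ≈ 84.29°
pole (s+200): 200 + j100 → |·| = √(200²+100²) = √50000 ≈ 223.61, ∠ = arctan(100/200) ≈ 26.57°
pole (s+250): 250 + j100 → |·| = √(250²+100²) = √72500 ≈ 269.26, ∠ = arctan(100/250) ≈ 21.80°
|L| = 500 / 6.051e+06 ≈ 8.2631e-05
Gain = 20 log₁₀(8.2631e-05) ≈ -81.66 dB
∠L = 0.00° − 132.66° = -132.66°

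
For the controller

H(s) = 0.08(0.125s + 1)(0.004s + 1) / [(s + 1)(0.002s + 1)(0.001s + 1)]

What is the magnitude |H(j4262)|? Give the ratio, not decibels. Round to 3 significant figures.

0.00455

At ω = 4262 rad/s:
zero (1 + j4262·0.125) = 1 + j532.75 → |·| ≈ 532.75, ∠ ≈ 89.89°
zero (1 + j4262·0.004) = 1 + j17.048 → |·| ≈ 17.077, ∠ ≈ 86.64°
pole (1 + j4262·1) = 1 + j4262 → |·| ≈ 4262, ∠ ≈ 89.99°
pole (1 + j4262·0.002) = 1 + j8.524 → |·| ≈ 8.5825, ∠ ≈ 83.31°
pole (1 + j4262·0.001) = 1 + j4.262 → |·| ≈ 4.3777, ∠ ≈ 76.80°
|H| = 0.08 · 532.75 · 17.077 / (4262 · 8.5825 · 4.3777) ≈ 0.0045452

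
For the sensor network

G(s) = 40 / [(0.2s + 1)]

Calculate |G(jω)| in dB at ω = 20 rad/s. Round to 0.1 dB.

At ω = 20 rad/s:
pole (1 + j20·0.2) = 1 + j4 → |·| ≈ 4.1231, ∠ ≈ 75.96°
|G| = 40 · 1 / (4.1231) ≈ 9.7014
Gain = 20 log₁₀(9.7014) ≈ 19.74 dB

19.7 dB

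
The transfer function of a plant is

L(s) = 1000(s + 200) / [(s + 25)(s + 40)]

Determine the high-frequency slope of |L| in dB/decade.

Each pole contributes −20 dB/decade at high frequency; each zero contributes +20 dB/decade.
Net: 1 zero(s) − 2 pole(s) → -20 dB/decade.

-20 dB/decade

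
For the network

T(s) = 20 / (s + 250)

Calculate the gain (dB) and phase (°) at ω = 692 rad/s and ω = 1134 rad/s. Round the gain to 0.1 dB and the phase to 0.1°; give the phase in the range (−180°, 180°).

At s = jω = j692:
pole (s+250): 250 + j692 → |·| = √(250²+692²) = √541364 ≈ 735.77, ∠ = arctan(692/250) ≈ 70.14°
|T| = 20 / 735.77 ≈ 0.027182
Gain = 20 log₁₀(0.027182) ≈ -31.31 dB
∠T = 0.00° − 70.14° = -70.14°

At s = jω = j1134:
pole (s+250): 250 + j1134 → |·| = √(250²+1134²) = √1348456 ≈ 1161.2, ∠ = arctan(1134/250) ≈ 77.57°
|T| = 20 / 1161.2 ≈ 0.017224
Gain = 20 log₁₀(0.017224) ≈ -35.28 dB
∠T = 0.00° − 77.57° = -77.57°

ω = 692: -31.3 dB, -70.1°; ω = 1134: -35.3 dB, -77.6°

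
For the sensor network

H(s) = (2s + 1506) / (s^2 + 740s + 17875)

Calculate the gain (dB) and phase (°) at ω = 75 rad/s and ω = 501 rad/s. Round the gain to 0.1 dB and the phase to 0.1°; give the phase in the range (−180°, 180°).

Substitute s = j75:
Numerator: 2(j75) + 1506 = 1506 + j150
Denominator: (j75)^2 + 740(j75) + 17875 = 12250 + j55500
|N| = √(1506² + 150²) ≈ 1513.5, ∠N ≈ 5.69°
|D| = √(12250² + 55500²) ≈ 56836, ∠D ≈ 77.55°
|H| = 1513.5 / 56836 ≈ 0.026629
Gain = 20 log₁₀(0.026629) ≈ -31.49 dB
∠H = 5.69° − 77.55° = -71.86°

Substitute s = j501:
Numerator: 2(j501) + 1506 = 1506 + j1002
Denominator: (j501)^2 + 740(j501) + 17875 = -233126 + j370740
|N| = √(1506² + 1002²) ≈ 1808.9, ∠N ≈ 33.64°
|D| = √(233126² + 370740²) ≈ 4.3795e+05, ∠D ≈ 122.16°
|H| = 1808.9 / 4.3795e+05 ≈ 0.0041304
Gain = 20 log₁₀(0.0041304) ≈ -47.68 dB
∠H = 33.64° − 122.16° = -88.52°

ω = 75: -31.5 dB, -71.9°; ω = 501: -47.7 dB, -88.5°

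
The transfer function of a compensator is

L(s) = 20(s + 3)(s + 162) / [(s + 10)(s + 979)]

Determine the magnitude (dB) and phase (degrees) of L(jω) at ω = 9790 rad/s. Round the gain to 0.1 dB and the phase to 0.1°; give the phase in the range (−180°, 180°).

26.0 dB, 4.8°

At s = jω = j9790:
zero (s+3): 3 + j9790 → |·| = √(3²+9790²) = √95844109 ≈ 9790, ∠ = arctan(9790/3) ≈ 89.98°
zero (s+162): 162 + j9790 → |·| = √(162²+9790²) = √95870344 ≈ 9791.3, ∠ = arctan(9790/162) ≈ 89.05°
pole (s+10): 10 + j9790 → |·| = √(10²+9790²) = √95844200 ≈ 9790, ∠ = arctan(9790/10) ≈ 89.94°
pole (s+979): 979 + j9790 → |·| = √(979²+9790²) = √96802541 ≈ 9838.8, ∠ = arctan(9790/979) ≈ 84.29°
|L| = 20 · 9.5857e+07 / 9.6322e+07 ≈ 19.903
Gain = 20 log₁₀(19.903) ≈ 25.98 dB
∠L = 179.03° − 174.23° = 4.80°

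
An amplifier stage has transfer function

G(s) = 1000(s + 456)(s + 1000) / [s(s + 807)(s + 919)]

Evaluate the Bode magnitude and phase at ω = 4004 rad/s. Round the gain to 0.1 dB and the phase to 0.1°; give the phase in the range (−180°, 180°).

At s = jω = j4004:
zero (s+456): 456 + j4004 → |·| = √(456²+4004²) = √16239952 ≈ 4029.9, ∠ = arctan(4004/456) ≈ 83.50°
zero (s+1000): 1000 + j4004 → |·| = √(1000²+4004²) = √17032016 ≈ 4127, ∠ = arctan(4004/1000) ≈ 75.98°
pole (s+807): 807 + j4004 → |·| = √(807²+4004²) = √16683265 ≈ 4084.5, ∠ = arctan(4004/807) ≈ 78.60°
pole (s+919): 919 + j4004 → |·| = √(919²+4004²) = √16876577 ≈ 4108.1, ∠ = arctan(4004/919) ≈ 77.07°
pole at origin: |s| = 4004, ∠ = 90.00° (in denominator)
|G| = 1000 · 1.6631e+07 / 6.7185e+10 ≈ 0.24754
Gain = 20 log₁₀(0.24754) ≈ -12.13 dB
∠G = 159.48° − 245.67° = -86.19°

-12.1 dB, -86.2°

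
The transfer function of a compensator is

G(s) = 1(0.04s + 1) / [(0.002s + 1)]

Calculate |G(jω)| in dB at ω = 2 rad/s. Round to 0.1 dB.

At ω = 2 rad/s:
zero (1 + j2·0.04) = 1 + j0.08 → |·| ≈ 1.0032, ∠ ≈ 4.57°
pole (1 + j2·0.002) = 1 + j0.004 → |·| ≈ 1, ∠ ≈ 0.23°
|G| = 1 · 1.0032 / (1) ≈ 1.0032
Gain = 20 log₁₀(1.0032) ≈ 0.03 dB

0.0 dB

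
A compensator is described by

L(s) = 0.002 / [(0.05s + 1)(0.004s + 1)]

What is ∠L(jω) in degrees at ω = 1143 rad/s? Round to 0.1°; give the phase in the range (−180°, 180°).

At ω = 1143 rad/s:
pole (1 + j1143·0.05) = 1 + j57.15 → |·| ≈ 57.159, ∠ ≈ 89.00°
pole (1 + j1143·0.004) = 1 + j4.572 → |·| ≈ 4.6801, ∠ ≈ 77.66°
∠L = (0°) − (89.00° + 77.66°) = -166.66°

-166.7°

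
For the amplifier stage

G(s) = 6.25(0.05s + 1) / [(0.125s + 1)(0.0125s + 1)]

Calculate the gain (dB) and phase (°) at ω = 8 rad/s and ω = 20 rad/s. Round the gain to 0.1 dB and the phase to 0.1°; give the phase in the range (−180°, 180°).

ω = 8: 13.5 dB, -28.9°; ω = 20: 10.1 dB, -37.2°

At ω = 8 rad/s:
zero (1 + j8·0.05) = 1 + j0.4 → |·| ≈ 1.077, ∠ ≈ 21.80°
pole (1 + j8·0.125) = 1 + j1 → |·| ≈ 1.4142, ∠ ≈ 45.00°
pole (1 + j8·0.0125) = 1 + j0.1 → |·| ≈ 1.005, ∠ ≈ 5.71°
|G| = 6.25 · 1.077 / (1.4142 · 1.005) ≈ 4.7361
Gain = 20 log₁₀(4.7361) ≈ 13.51 dB
∠G = (21.80°) − (45.00° + 5.71°) = -28.91°

At ω = 20 rad/s:
zero (1 + j20·0.05) = 1 + j1 → |·| ≈ 1.4142, ∠ ≈ 45.00°
pole (1 + j20·0.125) = 1 + j2.5 → |·| ≈ 2.6926, ∠ ≈ 68.20°
pole (1 + j20·0.0125) = 1 + j0.25 → |·| ≈ 1.0308, ∠ ≈ 14.04°
|G| = 6.25 · 1.4142 / (2.6926 · 1.0308) ≈ 3.1845
Gain = 20 log₁₀(3.1845) ≈ 10.06 dB
∠G = (45.00°) − (68.20° + 14.04°) = -37.24°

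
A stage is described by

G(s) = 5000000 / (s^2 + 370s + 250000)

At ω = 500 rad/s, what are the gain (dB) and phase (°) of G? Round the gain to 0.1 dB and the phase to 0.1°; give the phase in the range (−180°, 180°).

28.6 dB, -90.0°

At s = jω = j500:
quadratic: (j500)² + 370·j500 + 250000 = 0 + j185000 → |·| ≈ 1.85e+05, ∠ ≈ 90.00°
|G| = 5000000 / 1.85e+05 ≈ 27.027
Gain = 20 log₁₀(27.027) ≈ 28.64 dB
∠G = 0.00° − 90.00° = -90.00°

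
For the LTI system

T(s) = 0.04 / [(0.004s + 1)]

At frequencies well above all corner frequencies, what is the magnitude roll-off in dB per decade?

Each pole contributes −20 dB/decade at high frequency; each zero contributes +20 dB/decade.
Net: 0 zero(s) − 1 pole(s) → -20 dB/decade.

-20 dB/decade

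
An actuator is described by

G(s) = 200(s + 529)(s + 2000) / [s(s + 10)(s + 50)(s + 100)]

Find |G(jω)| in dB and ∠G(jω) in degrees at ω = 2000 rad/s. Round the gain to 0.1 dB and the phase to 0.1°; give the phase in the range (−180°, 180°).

-82.7 dB, 124.8°

At s = jω = j2000:
zero (s+529): 529 + j2000 → |·| = √(529²+2000²) = √4279841 ≈ 2068.8, ∠ = arctan(2000/529) ≈ 75.18°
zero (s+2000): 2000 + j2000 → |·| = √(2000²+2000²) = √8000000 ≈ 2828.4, ∠ = arctan(2000/2000) ≈ 45.00°
pole (s+10): 10 + j2000 → |·| = √(10²+2000²) = √4000100 ≈ 2000, ∠ = arctan(2000/10) ≈ 89.71°
pole (s+50): 50 + j2000 → |·| = √(50²+2000²) = √4002500 ≈ 2000.6, ∠ = arctan(2000/50) ≈ 88.57°
pole (s+100): 100 + j2000 → |·| = √(100²+2000²) = √4010000 ≈ 2002.5, ∠ = arctan(2000/100) ≈ 87.14°
pole at origin: |s| = 2000, ∠ = 90.00° (in denominator)
|G| = 200 · 5.8514e+06 / 1.6025e+13 ≈ 7.3028e-05
Gain = 20 log₁₀(7.3028e-05) ≈ -82.73 dB
∠G = 120.18° − 355.42° = -235.24° ≡ 124.76° (principal value)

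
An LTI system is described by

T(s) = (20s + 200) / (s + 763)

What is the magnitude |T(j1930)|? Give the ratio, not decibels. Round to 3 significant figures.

18.6

Substitute s = j1930:
Numerator: 20(j1930) + 200 = 200 + j38600
Denominator: (j1930) + 763 = 763 + j1930
|N| = √(200² + 38600²) ≈ 38601, ∠N ≈ 89.70°
|D| = √(763² + 1930²) ≈ 2075.3, ∠D ≈ 68.43°
|T| = 38601 / 2075.3 ≈ 18.6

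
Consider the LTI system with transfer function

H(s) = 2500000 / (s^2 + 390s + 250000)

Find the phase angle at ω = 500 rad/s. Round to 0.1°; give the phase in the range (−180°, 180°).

-90.0°

At s = jω = j500:
quadratic: (j500)² + 390·j500 + 250000 = 0 + j195000 → |·| ≈ 1.95e+05, ∠ ≈ 90.00°
∠H = 0.00° − 90.00° = -90.00°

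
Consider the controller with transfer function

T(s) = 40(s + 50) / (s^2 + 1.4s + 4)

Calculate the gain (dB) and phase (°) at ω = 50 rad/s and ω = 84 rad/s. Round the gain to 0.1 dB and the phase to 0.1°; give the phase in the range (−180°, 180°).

At s = jω = j50:
zero (s+50): 50 + j50 → |·| = √(50²+50²) = √5000 ≈ 70.711, ∠ = arctan(50/50) ≈ 45.00°
quadratic: (j50)² + 1.4·j50 + 4 = -2496 + j70 → |·| ≈ 2497, ∠ ≈ 178.39°
|T| = 40 · 70.711 / 2497 ≈ 1.1327
Gain = 20 log₁₀(1.1327) ≈ 1.08 dB
∠T = 45.00° − 178.39° = -133.39°

At s = jω = j84:
zero (s+50): 50 + j84 → |·| = √(50²+84²) = √9556 ≈ 97.755, ∠ = arctan(84/50) ≈ 59.24°
quadratic: (j84)² + 1.4·j84 + 4 = -7052 + j117.6 → |·| ≈ 7053, ∠ ≈ 179.04°
|T| = 40 · 97.755 / 7053 ≈ 0.5544
Gain = 20 log₁₀(0.5544) ≈ -5.12 dB
∠T = 59.24° − 179.04° = -119.80°

ω = 50: 1.1 dB, -133.4°; ω = 84: -5.1 dB, -119.8°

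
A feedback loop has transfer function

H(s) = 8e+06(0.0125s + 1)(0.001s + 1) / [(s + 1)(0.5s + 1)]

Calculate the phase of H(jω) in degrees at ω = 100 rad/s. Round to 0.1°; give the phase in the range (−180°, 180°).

-121.2°

At ω = 100 rad/s:
zero (1 + j100·0.0125) = 1 + j1.25 → |·| ≈ 1.6008, ∠ ≈ 51.34°
zero (1 + j100·0.001) = 1 + j0.1 → |·| ≈ 1.005, ∠ ≈ 5.71°
pole (1 + j100·1) = 1 + j100 → |·| ≈ 100, ∠ ≈ 89.43°
pole (1 + j100·0.5) = 1 + j50 → |·| ≈ 50.01, ∠ ≈ 88.85°
∠H = (51.34° + 5.71°) − (89.43° + 88.85°) = -121.23°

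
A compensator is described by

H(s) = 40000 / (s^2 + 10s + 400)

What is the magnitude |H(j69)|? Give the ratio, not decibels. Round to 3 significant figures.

9.06

At s = jω = j69:
quadratic: (j69)² + 10·j69 + 400 = -4361 + j690 → |·| ≈ 4415.2, ∠ ≈ 171.01°
|H| = 40000 / 4415.2 ≈ 9.0596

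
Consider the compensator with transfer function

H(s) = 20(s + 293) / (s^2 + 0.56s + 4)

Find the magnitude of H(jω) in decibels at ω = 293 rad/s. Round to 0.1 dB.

-20.3 dB

At s = jω = j293:
zero (s+293): 293 + j293 → |·| = √(293²+293²) = √171698 ≈ 414.36, ∠ = arctan(293/293) ≈ 45.00°
quadratic: (j293)² + 0.56·j293 + 4 = -85845 + j164.08 → |·| ≈ 85845, ∠ ≈ 179.89°
|H| = 20 · 414.36 / 85845 ≈ 0.096537
Gain = 20 log₁₀(0.096537) ≈ -20.31 dB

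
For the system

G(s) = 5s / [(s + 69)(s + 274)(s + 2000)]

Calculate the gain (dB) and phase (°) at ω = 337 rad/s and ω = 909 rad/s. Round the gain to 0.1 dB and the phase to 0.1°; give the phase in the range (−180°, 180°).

ω = 337: -105.1 dB, -48.9°; ω = 909: -112.4 dB, -93.3°

At s = jω = j337:
zero at origin: s = j337 → |·| = 337, ∠ = 90.00°
pole (s+69): 69 + j337 → |·| = √(69²+337²) = √118330 ≈ 343.99, ∠ = arctan(337/69) ≈ 78.43°
pole (s+274): 274 + j337 → |·| = √(274²+337²) = √188645 ≈ 434.33, ∠ = arctan(337/274) ≈ 50.89°
pole (s+2000): 2000 + j337 → |·| = √(2000²+337²) = √4113569 ≈ 2028.2, ∠ = arctan(337/2000) ≈ 9.56°
|G| = 5 · 337 / 3.0302e+08 ≈ 5.5607e-06
Gain = 20 log₁₀(5.5607e-06) ≈ -105.10 dB
∠G = 90.00° − 138.88° = -48.88°

At s = jω = j909:
zero at origin: s = j909 → |·| = 909, ∠ = 90.00°
pole (s+69): 69 + j909 → |·| = √(69²+909²) = √831042 ≈ 911.62, ∠ = arctan(909/69) ≈ 85.66°
pole (s+274): 274 + j909 → |·| = √(274²+909²) = √901357 ≈ 949.4, ∠ = arctan(909/274) ≈ 73.23°
pole (s+2000): 2000 + j909 → |·| = √(2000²+909²) = √4826281 ≈ 2196.9, ∠ = arctan(909/2000) ≈ 24.44°
|G| = 5 · 909 / 1.9014e+09 ≈ 2.3903e-06
Gain = 20 log₁₀(2.3903e-06) ≈ -112.43 dB
∠G = 90.00° − 183.33° = -93.33°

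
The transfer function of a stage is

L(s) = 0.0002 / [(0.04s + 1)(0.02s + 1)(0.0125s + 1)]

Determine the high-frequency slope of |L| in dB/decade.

Each pole contributes −20 dB/decade at high frequency; each zero contributes +20 dB/decade.
Net: 0 zero(s) − 3 pole(s) → -60 dB/decade.

-60 dB/decade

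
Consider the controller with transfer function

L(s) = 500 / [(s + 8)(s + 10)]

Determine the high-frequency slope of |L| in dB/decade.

Each pole contributes −20 dB/decade at high frequency; each zero contributes +20 dB/decade.
Net: 0 zero(s) − 2 pole(s) → -40 dB/decade.

-40 dB/decade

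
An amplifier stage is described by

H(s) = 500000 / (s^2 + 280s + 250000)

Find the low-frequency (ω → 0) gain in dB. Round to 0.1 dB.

H(0) = 500000 / 250000 = 2
20 log₁₀(2) ≈ 6.02 dB

6.0 dB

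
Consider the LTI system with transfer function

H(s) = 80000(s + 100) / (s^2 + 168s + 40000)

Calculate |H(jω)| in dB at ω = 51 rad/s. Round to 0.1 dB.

47.4 dB

At s = jω = j51:
zero (s+100): 100 + j51 → |·| = √(100²+51²) = √12601 ≈ 112.25, ∠ = arctan(51/100) ≈ 27.02°
quadratic: (j51)² + 168·j51 + 40000 = 37399 + j8568 → |·| ≈ 38368, ∠ ≈ 12.90°
|H| = 80000 · 112.25 / 38368 ≈ 234.05
Gain = 20 log₁₀(234.05) ≈ 47.39 dB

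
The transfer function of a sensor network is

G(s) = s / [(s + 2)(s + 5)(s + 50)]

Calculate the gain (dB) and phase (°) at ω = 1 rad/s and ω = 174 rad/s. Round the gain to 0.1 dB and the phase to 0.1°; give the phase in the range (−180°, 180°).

At s = jω = j1:
zero at origin: s = j1 → |·| = 1, ∠ = 90.00°
pole (s+2): 2 + j1 → |·| = √(2²+1²) = √5 ≈ 2.2361, ∠ = arctan(1/2) ≈ 26.57°
pole (s+5): 5 + j1 → |·| = √(5²+1²) = √26 ≈ 5.099, ∠ = arctan(1/5) ≈ 11.31°
pole (s+50): 50 + j1 → |·| = √(50²+1²) = √2501 ≈ 50.01, ∠ = arctan(1/50) ≈ 1.15°
|G| = 1 · 1 / 570.21 ≈ 0.0017537
Gain = 20 log₁₀(0.0017537) ≈ -55.12 dB
∠G = 90.00° − 39.03° = 50.97°

At s = jω = j174:
zero at origin: s = j174 → |·| = 174, ∠ = 90.00°
pole (s+2): 2 + j174 → |·| = √(2²+174²) = √30280 ≈ 174.01, ∠ = arctan(174/2) ≈ 89.34°
pole (s+5): 5 + j174 → |·| = √(5²+174²) = √30301 ≈ 174.07, ∠ = arctan(174/5) ≈ 88.35°
pole (s+50): 50 + j174 → |·| = √(50²+174²) = √32776 ≈ 181.04, ∠ = arctan(174/50) ≈ 73.97°
|G| = 1 · 174 / 5.4837e+06 ≈ 3.173e-05
Gain = 20 log₁₀(3.173e-05) ≈ -89.97 dB
∠G = 90.00° − 251.66° = -161.66°

ω = 1: -55.1 dB, 51.0°; ω = 174: -90.0 dB, -161.7°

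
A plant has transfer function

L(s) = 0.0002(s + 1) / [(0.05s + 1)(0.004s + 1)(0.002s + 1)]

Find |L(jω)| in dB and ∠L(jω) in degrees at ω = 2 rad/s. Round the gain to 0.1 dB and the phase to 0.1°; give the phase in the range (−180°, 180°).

-67.0 dB, 57.0°

At ω = 2 rad/s:
zero (1 + j2·1) = 1 + j2 → |·| ≈ 2.2361, ∠ ≈ 63.43°
pole (1 + j2·0.05) = 1 + j0.1 → |·| ≈ 1.005, ∠ ≈ 5.71°
pole (1 + j2·0.004) = 1 + j0.008 → |·| ≈ 1, ∠ ≈ 0.46°
pole (1 + j2·0.002) = 1 + j0.004 → |·| ≈ 1, ∠ ≈ 0.23°
|L| = 0.0002 · 2.2361 / (1.005 · 1 · 1) ≈ 0.000445
Gain = 20 log₁₀(0.000445) ≈ -67.03 dB
∠L = (63.43°) − (5.71° + 0.46° + 0.23°) = 57.03°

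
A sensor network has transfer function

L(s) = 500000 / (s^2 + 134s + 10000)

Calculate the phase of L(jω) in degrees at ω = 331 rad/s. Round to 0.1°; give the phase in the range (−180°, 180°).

-156.0°

At s = jω = j331:
quadratic: (j331)² + 134·j331 + 10000 = -99561 + j44354 → |·| ≈ 1.0899e+05, ∠ ≈ 155.99°
∠L = 0.00° − 155.99° = -155.99°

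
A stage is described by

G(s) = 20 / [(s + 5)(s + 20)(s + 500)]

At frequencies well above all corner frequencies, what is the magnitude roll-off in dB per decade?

Each pole contributes −20 dB/decade at high frequency; each zero contributes +20 dB/decade.
Net: 0 zero(s) − 3 pole(s) → -60 dB/decade.

-60 dB/decade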